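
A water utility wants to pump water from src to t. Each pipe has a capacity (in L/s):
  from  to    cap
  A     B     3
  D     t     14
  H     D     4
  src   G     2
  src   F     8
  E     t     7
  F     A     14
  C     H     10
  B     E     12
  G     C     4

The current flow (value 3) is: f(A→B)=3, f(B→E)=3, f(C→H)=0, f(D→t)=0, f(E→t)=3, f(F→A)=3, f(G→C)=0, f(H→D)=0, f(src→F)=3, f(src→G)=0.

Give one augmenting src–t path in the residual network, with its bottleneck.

src→G→C→H→D→t, bottleneck 2

Residual along src→G→C→H→D→t: src→G: 2, G→C: 4, C→H: 10, H→D: 4, D→t: 14.
Bottleneck = min = 2.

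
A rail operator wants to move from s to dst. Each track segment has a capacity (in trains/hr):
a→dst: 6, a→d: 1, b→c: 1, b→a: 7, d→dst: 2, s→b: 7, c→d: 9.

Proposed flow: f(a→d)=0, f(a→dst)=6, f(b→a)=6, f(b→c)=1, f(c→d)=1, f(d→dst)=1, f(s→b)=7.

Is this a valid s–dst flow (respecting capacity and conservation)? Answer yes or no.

Yes

Every edge has 0 ≤ f(e) ≤ cap(e).
At each intermediate node, inflow equals outflow.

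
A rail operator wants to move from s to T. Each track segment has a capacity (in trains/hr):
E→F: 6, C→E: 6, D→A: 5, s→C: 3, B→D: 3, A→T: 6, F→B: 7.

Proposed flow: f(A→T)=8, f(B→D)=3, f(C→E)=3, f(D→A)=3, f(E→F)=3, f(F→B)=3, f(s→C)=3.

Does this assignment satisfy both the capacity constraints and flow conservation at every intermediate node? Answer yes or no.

Capacity violated on A→T: flow 8 > capacity 6.

No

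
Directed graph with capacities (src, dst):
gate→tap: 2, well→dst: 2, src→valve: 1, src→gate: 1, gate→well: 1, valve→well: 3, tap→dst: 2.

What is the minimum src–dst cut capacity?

2

Max flow = 2 (via 2 augmenting paths).
In the residual at optimum, the set reachable from src is {src}.
Cut edges: src→valve (cap 1), src→gate (cap 1). Sum = 2.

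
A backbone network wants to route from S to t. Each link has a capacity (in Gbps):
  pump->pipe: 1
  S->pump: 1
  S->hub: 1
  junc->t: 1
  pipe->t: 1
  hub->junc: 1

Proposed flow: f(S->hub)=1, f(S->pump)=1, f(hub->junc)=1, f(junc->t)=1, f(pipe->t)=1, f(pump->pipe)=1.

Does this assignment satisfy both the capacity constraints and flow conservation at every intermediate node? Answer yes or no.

Yes

Every edge has 0 ≤ f(e) ≤ cap(e).
At each intermediate node, inflow equals outflow.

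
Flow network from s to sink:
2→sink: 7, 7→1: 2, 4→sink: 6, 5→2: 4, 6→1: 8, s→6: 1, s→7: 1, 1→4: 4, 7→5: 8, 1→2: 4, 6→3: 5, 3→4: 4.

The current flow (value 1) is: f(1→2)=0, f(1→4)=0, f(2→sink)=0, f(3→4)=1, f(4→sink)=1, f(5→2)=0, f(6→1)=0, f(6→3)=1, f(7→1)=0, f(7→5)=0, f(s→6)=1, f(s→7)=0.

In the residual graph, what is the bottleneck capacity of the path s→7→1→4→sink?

Residual capacities along the path: s→7: 1, 7→1: 2, 1→4: 4, 4→sink: 5.
Minimum is 1.

1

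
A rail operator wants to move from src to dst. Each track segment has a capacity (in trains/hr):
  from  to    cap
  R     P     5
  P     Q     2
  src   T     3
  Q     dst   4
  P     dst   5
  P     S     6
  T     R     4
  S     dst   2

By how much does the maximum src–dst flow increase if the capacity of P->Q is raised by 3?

Original max flow = 3.
Edge P->Q does not cross the min cut (source side {src}), so extra capacity there cannot help.
New max flow = 3. Increase = 0.

0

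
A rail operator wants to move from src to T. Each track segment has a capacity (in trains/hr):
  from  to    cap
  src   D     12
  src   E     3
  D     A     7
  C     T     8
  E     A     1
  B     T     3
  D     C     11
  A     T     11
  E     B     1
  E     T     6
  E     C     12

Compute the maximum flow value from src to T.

Augment src->E->T: bottleneck 3. Total 3.
Augment src->D->C->T: bottleneck 8. Total 11.
Augment src->D->A->T: bottleneck 4. Total 15.
No augmenting path remains in the residual graph.

15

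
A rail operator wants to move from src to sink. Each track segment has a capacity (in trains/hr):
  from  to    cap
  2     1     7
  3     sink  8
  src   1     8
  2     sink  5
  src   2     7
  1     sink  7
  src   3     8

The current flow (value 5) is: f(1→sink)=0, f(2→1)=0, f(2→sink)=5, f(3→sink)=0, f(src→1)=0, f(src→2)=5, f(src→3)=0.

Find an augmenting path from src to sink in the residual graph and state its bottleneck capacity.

Residual along src→1→sink: src→1: 8, 1→sink: 7.
Bottleneck = min = 7.

src→1→sink, bottleneck 7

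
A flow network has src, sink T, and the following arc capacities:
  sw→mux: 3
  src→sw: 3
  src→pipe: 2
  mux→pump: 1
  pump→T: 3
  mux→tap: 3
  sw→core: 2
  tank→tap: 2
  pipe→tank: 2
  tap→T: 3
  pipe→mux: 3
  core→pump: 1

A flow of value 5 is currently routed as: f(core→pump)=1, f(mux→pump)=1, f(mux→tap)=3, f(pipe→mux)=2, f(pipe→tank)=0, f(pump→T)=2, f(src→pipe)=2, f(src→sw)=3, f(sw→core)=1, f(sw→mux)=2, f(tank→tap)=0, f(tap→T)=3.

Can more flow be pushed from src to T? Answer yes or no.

No

Residual reachable from src: {src}; T is not reachable.
Saturated cut: src→sw, src→pipe with total capacity 5 = current flow value. Flow is maximum.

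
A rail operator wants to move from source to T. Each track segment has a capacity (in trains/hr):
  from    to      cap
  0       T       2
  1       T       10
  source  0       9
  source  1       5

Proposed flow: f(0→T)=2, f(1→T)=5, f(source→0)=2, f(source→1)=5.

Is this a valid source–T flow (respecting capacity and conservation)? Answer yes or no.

Yes

Every edge has 0 ≤ f(e) ≤ cap(e).
At each intermediate node, inflow equals outflow.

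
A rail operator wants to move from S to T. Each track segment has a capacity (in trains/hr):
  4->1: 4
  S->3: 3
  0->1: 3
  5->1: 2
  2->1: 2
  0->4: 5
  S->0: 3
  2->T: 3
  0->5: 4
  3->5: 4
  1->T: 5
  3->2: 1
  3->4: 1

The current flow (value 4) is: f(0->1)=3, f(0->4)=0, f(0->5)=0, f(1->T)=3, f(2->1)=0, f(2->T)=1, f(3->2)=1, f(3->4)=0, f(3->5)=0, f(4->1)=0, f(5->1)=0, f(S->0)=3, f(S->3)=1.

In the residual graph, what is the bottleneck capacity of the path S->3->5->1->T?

Residual capacities along the path: S->3: 2, 3->5: 4, 5->1: 2, 1->T: 2.
Minimum is 2.

2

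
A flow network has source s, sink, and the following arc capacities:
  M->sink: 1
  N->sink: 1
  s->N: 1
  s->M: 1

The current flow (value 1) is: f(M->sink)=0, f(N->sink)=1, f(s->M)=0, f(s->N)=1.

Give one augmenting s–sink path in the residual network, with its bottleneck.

s->M->sink, bottleneck 1

Residual along s->M->sink: s->M: 1, M->sink: 1.
Bottleneck = min = 1.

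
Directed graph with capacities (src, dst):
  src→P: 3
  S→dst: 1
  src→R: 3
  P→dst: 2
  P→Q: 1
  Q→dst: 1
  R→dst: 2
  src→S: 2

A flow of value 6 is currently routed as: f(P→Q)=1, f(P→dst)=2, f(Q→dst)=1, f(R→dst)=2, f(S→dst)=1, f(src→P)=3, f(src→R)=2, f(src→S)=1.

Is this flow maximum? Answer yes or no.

Yes

Residual reachable from src: {R, S, src}; dst is not reachable.
Saturated cut: src→P, R→dst, S→dst with total capacity 6 = current flow value. Flow is maximum.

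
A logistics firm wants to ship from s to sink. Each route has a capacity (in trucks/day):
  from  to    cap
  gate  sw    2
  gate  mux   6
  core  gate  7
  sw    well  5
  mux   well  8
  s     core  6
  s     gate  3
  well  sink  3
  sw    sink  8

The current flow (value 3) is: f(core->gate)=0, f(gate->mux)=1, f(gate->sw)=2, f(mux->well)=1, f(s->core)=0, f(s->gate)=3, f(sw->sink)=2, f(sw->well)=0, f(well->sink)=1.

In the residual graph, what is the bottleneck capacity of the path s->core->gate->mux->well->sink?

Residual capacities along the path: s->core: 6, core->gate: 7, gate->mux: 5, mux->well: 7, well->sink: 2.
Minimum is 2.

2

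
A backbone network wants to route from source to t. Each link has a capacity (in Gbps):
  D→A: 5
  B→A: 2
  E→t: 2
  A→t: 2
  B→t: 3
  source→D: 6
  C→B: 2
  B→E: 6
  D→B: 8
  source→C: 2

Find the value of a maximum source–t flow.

Augment source→D→B→t: bottleneck 3. Total 3.
Augment source→D→A→t: bottleneck 2. Total 5.
Augment source→D→B→E→t: bottleneck 1. Total 6.
Augment source→C→B→E→t: bottleneck 1. Total 7.
No augmenting path remains in the residual graph.

7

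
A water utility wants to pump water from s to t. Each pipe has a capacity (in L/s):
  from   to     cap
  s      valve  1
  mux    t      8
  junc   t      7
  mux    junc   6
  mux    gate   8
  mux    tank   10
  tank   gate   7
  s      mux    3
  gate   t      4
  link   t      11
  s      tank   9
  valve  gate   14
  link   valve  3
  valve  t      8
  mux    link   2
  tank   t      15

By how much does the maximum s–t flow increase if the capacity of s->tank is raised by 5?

Original max flow = 13.
After raising cap(s->tank), augmenting paths through that edge carry 5 more units.
New max flow = 18. Increase = 5.

5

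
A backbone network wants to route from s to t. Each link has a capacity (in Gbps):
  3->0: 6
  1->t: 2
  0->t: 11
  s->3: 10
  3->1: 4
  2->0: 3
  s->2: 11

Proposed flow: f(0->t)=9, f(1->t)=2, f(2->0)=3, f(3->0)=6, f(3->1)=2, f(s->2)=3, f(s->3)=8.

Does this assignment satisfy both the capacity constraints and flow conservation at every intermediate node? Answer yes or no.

Yes

Every edge has 0 ≤ f(e) ≤ cap(e).
At each intermediate node, inflow equals outflow.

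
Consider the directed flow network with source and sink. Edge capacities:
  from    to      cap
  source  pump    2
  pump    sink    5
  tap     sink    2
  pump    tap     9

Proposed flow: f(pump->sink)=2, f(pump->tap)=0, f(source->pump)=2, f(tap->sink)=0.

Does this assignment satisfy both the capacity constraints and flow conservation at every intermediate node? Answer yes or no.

Every edge has 0 ≤ f(e) ≤ cap(e).
At each intermediate node, inflow equals outflow.

Yes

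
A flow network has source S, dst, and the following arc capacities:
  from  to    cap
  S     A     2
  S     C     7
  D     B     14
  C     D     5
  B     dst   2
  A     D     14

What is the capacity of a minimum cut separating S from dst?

Max flow = 2 (via 1 augmenting path).
In the residual at optimum, the set reachable from S is {A, B, C, D, S}.
Cut edges: B→dst (cap 2). Sum = 2.

2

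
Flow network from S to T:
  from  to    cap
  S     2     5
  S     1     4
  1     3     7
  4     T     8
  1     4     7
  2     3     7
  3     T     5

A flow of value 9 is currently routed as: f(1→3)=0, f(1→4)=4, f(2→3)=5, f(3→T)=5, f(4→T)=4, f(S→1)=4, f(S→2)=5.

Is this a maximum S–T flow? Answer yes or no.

Yes

Residual reachable from S: {S}; T is not reachable.
Saturated cut: S→1, S→2 with total capacity 9 = current flow value. Flow is maximum.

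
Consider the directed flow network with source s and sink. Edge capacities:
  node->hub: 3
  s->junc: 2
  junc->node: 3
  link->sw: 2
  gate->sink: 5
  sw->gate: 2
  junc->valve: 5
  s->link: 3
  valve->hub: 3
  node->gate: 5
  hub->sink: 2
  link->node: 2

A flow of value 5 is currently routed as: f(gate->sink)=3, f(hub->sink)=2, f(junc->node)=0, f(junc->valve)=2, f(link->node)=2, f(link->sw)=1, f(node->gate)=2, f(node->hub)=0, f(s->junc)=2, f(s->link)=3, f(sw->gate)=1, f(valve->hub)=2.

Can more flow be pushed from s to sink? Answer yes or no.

No

Residual reachable from s: {s}; sink is not reachable.
Saturated cut: s->junc, s->link with total capacity 5 = current flow value. Flow is maximum.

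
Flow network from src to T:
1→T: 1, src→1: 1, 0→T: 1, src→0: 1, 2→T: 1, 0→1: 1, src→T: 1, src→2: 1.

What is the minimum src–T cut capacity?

4

Max flow = 4 (via 4 augmenting paths).
In the residual at optimum, the set reachable from src is {src}.
Cut edges: src→0 (cap 1), src→2 (cap 1), src→1 (cap 1), src→T (cap 1). Sum = 4.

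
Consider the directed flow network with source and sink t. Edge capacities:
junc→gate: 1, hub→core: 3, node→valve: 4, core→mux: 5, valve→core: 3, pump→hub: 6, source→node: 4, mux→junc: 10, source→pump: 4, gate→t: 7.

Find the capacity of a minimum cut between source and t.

Max flow = 1 (via 1 augmenting path).
In the residual at optimum, the set reachable from source is {core, hub, junc, mux, node, pump, source, valve}.
Cut edges: junc→gate (cap 1). Sum = 1.

1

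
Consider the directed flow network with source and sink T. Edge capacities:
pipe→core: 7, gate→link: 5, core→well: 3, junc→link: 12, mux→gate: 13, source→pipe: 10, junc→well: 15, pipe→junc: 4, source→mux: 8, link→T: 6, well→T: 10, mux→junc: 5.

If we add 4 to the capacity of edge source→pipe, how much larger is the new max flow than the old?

Original max flow = 15.
Edge source→pipe does not cross the min cut (source side {core, pipe, source}), so extra capacity there cannot help.
New max flow = 15. Increase = 0.

0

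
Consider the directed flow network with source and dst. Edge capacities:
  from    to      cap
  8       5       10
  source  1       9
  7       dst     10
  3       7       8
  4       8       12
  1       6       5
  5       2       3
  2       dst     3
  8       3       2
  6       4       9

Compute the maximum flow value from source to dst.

Augment source→1→6→4→8→5→2→dst: bottleneck 3. Total 3.
Augment source→1→6→4→8→3→7→dst: bottleneck 2. Total 5.
No augmenting path remains in the residual graph.

5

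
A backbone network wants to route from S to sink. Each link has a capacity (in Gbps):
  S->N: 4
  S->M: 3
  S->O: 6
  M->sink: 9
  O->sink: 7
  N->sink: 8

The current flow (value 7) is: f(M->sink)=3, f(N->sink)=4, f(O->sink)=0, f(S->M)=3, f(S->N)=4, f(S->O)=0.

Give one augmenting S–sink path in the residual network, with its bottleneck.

S->O->sink, bottleneck 6

Residual along S->O->sink: S->O: 6, O->sink: 7.
Bottleneck = min = 6.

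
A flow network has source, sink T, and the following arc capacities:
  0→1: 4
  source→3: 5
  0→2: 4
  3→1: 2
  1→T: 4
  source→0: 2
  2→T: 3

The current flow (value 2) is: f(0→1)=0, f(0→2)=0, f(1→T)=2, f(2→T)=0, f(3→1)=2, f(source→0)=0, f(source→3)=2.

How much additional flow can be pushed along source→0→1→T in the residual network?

2

Residual capacities along the path: source→0: 2, 0→1: 4, 1→T: 2.
Minimum is 2.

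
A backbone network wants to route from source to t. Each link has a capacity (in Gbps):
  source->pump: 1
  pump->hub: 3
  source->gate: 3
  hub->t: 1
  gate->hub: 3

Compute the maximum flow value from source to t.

Augment source->pump->hub->t: bottleneck 1. Total 1.
No augmenting path remains in the residual graph.

1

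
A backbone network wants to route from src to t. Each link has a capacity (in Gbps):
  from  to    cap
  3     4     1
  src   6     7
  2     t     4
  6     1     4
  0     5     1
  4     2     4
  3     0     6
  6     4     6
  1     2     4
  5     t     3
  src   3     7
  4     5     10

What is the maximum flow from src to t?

Augment src→3→0→5→t: bottleneck 1. Total 1.
Augment src→3→4→5→t: bottleneck 1. Total 2.
Augment src→6→4→5→t: bottleneck 1. Total 3.
Augment src→6→4→2→t: bottleneck 4. Total 7.
No augmenting path remains in the residual graph.

7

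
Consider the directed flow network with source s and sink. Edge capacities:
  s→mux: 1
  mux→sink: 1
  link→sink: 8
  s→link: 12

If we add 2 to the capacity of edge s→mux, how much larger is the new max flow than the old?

Original max flow = 9.
Even with extra capacity on s→mux, another cut of capacity 9 remains binding.
New max flow = 9. Increase = 0.

0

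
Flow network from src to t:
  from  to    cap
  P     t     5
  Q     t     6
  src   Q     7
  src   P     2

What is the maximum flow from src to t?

8

Augment src->Q->t: bottleneck 6. Total 6.
Augment src->P->t: bottleneck 2. Total 8.
No augmenting path remains in the residual graph.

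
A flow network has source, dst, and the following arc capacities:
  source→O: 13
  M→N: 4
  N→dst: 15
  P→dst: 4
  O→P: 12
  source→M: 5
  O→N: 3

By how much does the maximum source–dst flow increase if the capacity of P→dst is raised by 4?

Original max flow = 11.
After raising cap(P→dst), augmenting paths through that edge carry 4 more units.
New max flow = 15. Increase = 4.

4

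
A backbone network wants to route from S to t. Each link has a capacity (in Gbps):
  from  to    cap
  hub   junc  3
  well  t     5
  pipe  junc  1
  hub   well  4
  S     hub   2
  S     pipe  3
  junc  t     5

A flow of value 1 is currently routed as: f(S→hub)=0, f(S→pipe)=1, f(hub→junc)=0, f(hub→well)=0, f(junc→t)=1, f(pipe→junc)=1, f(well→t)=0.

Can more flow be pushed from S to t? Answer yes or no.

Residual path S→hub→junc→t has bottleneck 2 > 0.
Pushing 2 along it raises the flow to 3, so the given flow is not maximum.

Yes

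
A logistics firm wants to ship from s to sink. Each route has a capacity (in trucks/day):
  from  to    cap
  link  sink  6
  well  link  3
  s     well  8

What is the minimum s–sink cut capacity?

Max flow = 3 (via 1 augmenting path).
In the residual at optimum, the set reachable from s is {s, well}.
Cut edges: well->link (cap 3). Sum = 3.

3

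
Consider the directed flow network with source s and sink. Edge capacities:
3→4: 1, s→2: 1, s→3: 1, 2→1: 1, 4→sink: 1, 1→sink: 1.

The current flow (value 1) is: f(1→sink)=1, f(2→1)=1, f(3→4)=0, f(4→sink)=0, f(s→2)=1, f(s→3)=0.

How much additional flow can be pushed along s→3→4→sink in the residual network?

1

Residual capacities along the path: s→3: 1, 3→4: 1, 4→sink: 1.
Minimum is 1.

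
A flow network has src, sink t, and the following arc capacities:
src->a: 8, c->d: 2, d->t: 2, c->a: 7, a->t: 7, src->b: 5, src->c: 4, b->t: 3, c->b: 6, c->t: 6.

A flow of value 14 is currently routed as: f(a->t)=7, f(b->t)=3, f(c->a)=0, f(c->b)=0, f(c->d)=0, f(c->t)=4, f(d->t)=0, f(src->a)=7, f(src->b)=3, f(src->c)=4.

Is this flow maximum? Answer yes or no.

Residual reachable from src: {a, b, src}; t is not reachable.
Saturated cut: src->c, b->t, a->t with total capacity 14 = current flow value. Flow is maximum.

Yes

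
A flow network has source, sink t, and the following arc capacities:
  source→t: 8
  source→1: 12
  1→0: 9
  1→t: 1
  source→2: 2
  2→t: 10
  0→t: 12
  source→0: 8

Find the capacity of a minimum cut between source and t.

Max flow = 23 (via 5 augmenting paths).
In the residual at optimum, the set reachable from source is {0, 1, source}.
Cut edges: source→2 (cap 2), source→t (cap 8), 1→t (cap 1), 0→t (cap 12). Sum = 23.

23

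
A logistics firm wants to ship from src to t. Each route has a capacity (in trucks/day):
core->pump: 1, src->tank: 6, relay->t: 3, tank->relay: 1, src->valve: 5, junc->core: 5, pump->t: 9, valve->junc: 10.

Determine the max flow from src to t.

2

Augment src->tank->relay->t: bottleneck 1. Total 1.
Augment src->valve->junc->core->pump->t: bottleneck 1. Total 2.
No augmenting path remains in the residual graph.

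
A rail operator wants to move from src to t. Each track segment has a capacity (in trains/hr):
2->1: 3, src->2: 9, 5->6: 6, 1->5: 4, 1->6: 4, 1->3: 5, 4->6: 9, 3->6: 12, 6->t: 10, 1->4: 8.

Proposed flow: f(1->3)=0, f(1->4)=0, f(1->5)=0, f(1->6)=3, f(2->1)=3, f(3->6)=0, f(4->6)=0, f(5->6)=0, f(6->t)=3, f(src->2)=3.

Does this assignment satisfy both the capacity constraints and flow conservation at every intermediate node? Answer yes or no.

Every edge has 0 ≤ f(e) ≤ cap(e).
At each intermediate node, inflow equals outflow.

Yes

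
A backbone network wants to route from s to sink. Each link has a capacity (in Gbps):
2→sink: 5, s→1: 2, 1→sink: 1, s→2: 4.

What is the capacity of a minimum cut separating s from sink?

5

Max flow = 5 (via 2 augmenting paths).
In the residual at optimum, the set reachable from s is {1, s}.
Cut edges: s→2 (cap 4), 1→sink (cap 1). Sum = 5.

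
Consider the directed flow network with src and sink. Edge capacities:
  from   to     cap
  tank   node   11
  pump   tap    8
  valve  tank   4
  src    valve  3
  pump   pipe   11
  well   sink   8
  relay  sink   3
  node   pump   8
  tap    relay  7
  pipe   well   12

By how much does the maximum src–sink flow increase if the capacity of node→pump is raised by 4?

0

Original max flow = 3.
Edge node→pump does not cross the min cut (source side {src}), so extra capacity there cannot help.
New max flow = 3. Increase = 0.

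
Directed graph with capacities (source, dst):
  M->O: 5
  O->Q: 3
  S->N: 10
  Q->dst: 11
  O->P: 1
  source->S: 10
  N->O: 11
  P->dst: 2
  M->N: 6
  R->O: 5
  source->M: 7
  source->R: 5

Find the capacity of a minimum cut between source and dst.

Max flow = 4 (via 2 augmenting paths).
In the residual at optimum, the set reachable from source is {M, N, O, R, S, source}.
Cut edges: O->P (cap 1), O->Q (cap 3). Sum = 4.

4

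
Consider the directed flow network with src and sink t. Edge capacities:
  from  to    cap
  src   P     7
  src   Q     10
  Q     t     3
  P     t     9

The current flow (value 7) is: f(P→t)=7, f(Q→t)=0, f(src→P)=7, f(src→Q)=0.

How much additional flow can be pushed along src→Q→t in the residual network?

Residual capacities along the path: src→Q: 10, Q→t: 3.
Minimum is 3.

3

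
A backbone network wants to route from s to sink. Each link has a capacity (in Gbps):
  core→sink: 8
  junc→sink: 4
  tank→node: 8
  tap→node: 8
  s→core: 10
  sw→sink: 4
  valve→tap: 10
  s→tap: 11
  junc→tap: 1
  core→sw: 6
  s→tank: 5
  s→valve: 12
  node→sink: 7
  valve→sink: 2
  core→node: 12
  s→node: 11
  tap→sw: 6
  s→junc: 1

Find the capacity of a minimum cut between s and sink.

Max flow = 22 (via 6 augmenting paths).
In the residual at optimum, the set reachable from s is {core, node, s, sw, tank, tap, valve}.
Cut edges: s→junc (cap 1), valve→sink (cap 2), core→sink (cap 8), sw→sink (cap 4), node→sink (cap 7). Sum = 22.

22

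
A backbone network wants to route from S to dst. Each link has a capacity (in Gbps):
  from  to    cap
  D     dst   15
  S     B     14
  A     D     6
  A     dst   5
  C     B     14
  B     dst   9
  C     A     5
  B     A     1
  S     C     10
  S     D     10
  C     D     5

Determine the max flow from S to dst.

29

Augment S->B->dst: bottleneck 9. Total 9.
Augment S->D->dst: bottleneck 10. Total 19.
Augment S->C->A->dst: bottleneck 5. Total 24.
Augment S->C->D->dst: bottleneck 5. Total 29.
No augmenting path remains in the residual graph.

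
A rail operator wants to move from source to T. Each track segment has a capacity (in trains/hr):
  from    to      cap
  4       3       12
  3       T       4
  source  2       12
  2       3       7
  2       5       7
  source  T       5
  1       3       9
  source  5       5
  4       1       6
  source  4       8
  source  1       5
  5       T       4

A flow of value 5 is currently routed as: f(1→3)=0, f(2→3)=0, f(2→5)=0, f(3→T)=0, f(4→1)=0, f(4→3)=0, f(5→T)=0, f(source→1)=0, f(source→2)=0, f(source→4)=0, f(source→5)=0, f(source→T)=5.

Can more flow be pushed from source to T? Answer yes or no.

Residual path source→5→T has bottleneck 4 > 0.
Pushing 4 along it raises the flow to 9, so the given flow is not maximum.

Yes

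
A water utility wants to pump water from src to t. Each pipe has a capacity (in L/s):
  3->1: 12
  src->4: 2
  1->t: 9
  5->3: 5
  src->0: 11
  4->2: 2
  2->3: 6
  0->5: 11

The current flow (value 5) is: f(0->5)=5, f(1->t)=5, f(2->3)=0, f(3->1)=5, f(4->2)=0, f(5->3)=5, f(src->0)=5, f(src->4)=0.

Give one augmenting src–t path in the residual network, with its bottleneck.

src->4->2->3->1->t, bottleneck 2

Residual along src->4->2->3->1->t: src->4: 2, 4->2: 2, 2->3: 6, 3->1: 7, 1->t: 4.
Bottleneck = min = 2.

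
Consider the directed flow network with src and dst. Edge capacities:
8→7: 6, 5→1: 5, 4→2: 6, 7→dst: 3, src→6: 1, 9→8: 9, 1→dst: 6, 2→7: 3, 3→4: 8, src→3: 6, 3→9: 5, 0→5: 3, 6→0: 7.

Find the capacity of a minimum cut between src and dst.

4

Max flow = 4 (via 2 augmenting paths).
In the residual at optimum, the set reachable from src is {2, 3, 4, 7, 8, 9, src}.
Cut edges: src→6 (cap 1), 7→dst (cap 3). Sum = 4.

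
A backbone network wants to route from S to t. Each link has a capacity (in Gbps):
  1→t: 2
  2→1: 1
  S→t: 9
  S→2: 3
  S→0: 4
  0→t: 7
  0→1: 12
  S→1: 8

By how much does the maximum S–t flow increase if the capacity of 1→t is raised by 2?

2

Original max flow = 15.
After raising cap(1→t), augmenting paths through that edge carry 2 more units.
New max flow = 17. Increase = 2.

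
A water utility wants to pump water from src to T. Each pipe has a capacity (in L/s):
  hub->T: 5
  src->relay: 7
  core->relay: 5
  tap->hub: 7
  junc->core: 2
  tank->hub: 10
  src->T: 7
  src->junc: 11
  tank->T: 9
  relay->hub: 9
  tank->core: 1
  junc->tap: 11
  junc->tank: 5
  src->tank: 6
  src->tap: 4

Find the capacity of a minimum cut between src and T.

21

Max flow = 21 (via 4 augmenting paths).
In the residual at optimum, the set reachable from src is {core, hub, junc, relay, src, tank, tap}.
Cut edges: src->T (cap 7), tank->T (cap 9), hub->T (cap 5). Sum = 21.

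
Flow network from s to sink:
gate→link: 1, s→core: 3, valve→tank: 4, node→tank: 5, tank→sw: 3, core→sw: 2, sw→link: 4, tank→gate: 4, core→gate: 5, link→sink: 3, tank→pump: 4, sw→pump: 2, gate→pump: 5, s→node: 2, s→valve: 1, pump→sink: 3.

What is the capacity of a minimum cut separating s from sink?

Max flow = 6 (via 4 augmenting paths).
In the residual at optimum, the set reachable from s is {s}.
Cut edges: s→valve (cap 1), s→node (cap 2), s→core (cap 3). Sum = 6.

6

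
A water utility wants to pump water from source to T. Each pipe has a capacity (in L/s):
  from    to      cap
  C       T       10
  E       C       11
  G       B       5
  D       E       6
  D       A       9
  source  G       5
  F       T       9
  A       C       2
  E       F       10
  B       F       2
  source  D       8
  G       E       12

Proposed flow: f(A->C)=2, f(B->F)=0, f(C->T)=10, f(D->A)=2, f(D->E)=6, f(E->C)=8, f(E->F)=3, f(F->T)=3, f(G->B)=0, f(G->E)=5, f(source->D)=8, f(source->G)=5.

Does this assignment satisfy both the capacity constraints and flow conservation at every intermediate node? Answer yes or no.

Every edge has 0 ≤ f(e) ≤ cap(e).
At each intermediate node, inflow equals outflow.

Yes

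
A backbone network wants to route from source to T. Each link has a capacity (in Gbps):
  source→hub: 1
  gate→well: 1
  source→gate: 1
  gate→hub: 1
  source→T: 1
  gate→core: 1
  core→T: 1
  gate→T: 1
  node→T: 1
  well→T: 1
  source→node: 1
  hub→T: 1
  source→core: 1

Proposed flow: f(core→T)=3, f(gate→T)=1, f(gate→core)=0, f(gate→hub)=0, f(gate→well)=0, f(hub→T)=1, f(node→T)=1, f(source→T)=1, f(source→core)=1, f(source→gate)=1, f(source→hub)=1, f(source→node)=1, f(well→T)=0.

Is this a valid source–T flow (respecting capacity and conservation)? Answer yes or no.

Capacity violated on core→T: flow 3 > capacity 1.

No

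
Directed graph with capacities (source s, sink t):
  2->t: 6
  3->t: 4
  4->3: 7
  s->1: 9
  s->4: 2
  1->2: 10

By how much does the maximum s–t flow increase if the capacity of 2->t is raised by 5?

3

Original max flow = 8.
After raising cap(2->t), augmenting paths through that edge carry 3 more units.
New max flow = 11. Increase = 3.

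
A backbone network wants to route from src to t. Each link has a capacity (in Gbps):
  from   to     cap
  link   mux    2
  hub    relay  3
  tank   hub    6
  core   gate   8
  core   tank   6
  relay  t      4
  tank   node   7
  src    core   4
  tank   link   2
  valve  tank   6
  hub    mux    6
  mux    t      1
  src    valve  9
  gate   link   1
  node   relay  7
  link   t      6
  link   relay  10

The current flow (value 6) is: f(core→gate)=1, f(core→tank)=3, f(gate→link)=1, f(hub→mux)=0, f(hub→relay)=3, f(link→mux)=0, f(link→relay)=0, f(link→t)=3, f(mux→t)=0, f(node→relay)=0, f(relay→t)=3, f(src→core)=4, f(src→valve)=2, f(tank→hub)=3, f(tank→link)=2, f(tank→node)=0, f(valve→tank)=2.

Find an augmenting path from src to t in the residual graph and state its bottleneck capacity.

src→valve→tank→hub→mux→t, bottleneck 1

Residual along src→valve→tank→hub→mux→t: src→valve: 7, valve→tank: 4, tank→hub: 3, hub→mux: 6, mux→t: 1.
Bottleneck = min = 1.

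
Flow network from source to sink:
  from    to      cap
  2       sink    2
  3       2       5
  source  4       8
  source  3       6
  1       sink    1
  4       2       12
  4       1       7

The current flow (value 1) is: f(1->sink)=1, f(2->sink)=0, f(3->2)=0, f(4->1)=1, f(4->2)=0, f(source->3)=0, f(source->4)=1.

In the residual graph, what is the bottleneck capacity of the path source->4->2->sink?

2

Residual capacities along the path: source->4: 7, 4->2: 12, 2->sink: 2.
Minimum is 2.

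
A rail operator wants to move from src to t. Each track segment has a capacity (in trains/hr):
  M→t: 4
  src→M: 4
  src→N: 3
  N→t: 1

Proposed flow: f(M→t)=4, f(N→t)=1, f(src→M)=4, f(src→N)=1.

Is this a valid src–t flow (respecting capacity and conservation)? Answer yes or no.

Every edge has 0 ≤ f(e) ≤ cap(e).
At each intermediate node, inflow equals outflow.

Yes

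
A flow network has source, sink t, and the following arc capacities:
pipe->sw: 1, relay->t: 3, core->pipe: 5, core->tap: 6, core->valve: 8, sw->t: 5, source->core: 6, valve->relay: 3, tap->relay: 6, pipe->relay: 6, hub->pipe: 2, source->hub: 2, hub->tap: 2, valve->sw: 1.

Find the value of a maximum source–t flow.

5

Augment source->hub->tap->relay->t: bottleneck 2. Total 2.
Augment source->core->valve->relay->t: bottleneck 1. Total 3.
Augment source->core->valve->sw->t: bottleneck 1. Total 4.
Augment source->core->pipe->sw->t: bottleneck 1. Total 5.
No augmenting path remains in the residual graph.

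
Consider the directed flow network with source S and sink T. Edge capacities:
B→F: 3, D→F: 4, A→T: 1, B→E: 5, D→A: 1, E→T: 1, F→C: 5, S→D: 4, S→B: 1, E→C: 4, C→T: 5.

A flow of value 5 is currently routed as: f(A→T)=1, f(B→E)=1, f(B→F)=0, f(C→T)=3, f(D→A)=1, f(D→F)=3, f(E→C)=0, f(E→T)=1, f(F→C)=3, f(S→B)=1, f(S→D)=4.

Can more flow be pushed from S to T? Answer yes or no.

Residual reachable from S: {S}; T is not reachable.
Saturated cut: S→D, S→B with total capacity 5 = current flow value. Flow is maximum.

No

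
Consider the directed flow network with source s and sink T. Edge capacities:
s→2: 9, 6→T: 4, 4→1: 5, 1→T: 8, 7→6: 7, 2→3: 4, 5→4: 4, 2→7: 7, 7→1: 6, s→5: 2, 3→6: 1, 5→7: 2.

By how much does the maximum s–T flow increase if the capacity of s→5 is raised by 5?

Original max flow = 10.
After raising cap(s→5), augmenting paths through that edge carry 2 more units.
New max flow = 12. Increase = 2.

2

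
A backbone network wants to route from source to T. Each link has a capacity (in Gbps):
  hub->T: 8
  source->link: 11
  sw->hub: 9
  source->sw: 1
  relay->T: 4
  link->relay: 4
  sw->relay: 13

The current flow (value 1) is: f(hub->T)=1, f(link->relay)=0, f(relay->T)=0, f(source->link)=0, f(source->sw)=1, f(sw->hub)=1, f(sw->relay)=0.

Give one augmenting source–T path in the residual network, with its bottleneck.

Residual along source->link->relay->T: source->link: 11, link->relay: 4, relay->T: 4.
Bottleneck = min = 4.

source->link->relay->T, bottleneck 4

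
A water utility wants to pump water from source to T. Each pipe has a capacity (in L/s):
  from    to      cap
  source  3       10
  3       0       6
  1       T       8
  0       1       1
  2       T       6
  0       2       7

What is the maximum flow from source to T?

Augment source->3->0->2->T: bottleneck 6. Total 6.
No augmenting path remains in the residual graph.

6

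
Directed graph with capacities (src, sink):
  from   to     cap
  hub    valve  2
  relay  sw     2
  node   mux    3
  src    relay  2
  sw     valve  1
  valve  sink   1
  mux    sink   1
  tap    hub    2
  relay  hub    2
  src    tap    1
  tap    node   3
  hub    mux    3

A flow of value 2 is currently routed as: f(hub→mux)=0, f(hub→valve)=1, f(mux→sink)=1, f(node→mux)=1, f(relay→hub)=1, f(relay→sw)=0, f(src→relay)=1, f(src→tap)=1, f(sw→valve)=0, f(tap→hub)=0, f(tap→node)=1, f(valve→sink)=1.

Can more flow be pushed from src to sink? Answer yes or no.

No

Residual reachable from src: {hub, mux, node, relay, src, sw, tap, valve}; sink is not reachable.
Saturated cut: mux→sink, valve→sink with total capacity 2 = current flow value. Flow is maximum.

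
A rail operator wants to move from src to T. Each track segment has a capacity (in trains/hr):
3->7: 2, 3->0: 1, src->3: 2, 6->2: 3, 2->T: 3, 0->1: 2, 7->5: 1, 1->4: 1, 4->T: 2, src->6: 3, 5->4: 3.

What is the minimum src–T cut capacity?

5

Max flow = 5 (via 3 augmenting paths).
In the residual at optimum, the set reachable from src is {src}.
Cut edges: src->3 (cap 2), src->6 (cap 3). Sum = 5.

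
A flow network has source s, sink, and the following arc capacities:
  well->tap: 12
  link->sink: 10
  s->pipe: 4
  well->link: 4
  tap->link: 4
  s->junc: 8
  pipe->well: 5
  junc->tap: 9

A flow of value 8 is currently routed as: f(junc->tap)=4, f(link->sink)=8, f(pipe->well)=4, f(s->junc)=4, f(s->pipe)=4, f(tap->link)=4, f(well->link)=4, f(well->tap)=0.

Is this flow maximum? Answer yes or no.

Residual reachable from s: {junc, s, tap}; sink is not reachable.
Saturated cut: s->pipe, tap->link with total capacity 8 = current flow value. Flow is maximum.

Yes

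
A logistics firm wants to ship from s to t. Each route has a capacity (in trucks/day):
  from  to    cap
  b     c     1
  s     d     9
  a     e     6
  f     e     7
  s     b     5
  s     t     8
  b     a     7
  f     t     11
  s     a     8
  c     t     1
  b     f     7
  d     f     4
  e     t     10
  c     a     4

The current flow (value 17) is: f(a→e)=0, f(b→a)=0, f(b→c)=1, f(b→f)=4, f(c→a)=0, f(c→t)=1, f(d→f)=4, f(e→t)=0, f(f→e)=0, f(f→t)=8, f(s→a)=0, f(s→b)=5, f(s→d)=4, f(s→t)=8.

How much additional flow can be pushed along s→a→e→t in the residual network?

Residual capacities along the path: s→a: 8, a→e: 6, e→t: 10.
Minimum is 6.

6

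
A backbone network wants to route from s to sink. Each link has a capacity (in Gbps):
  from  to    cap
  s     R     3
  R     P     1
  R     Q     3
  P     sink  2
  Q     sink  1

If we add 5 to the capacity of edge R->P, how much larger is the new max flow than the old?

1

Original max flow = 2.
After raising cap(R->P), augmenting paths through that edge carry 1 more unit.
New max flow = 3. Increase = 1.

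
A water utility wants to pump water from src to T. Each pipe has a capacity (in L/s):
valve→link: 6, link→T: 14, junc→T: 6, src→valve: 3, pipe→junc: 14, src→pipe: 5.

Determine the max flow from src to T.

Augment src→pipe→junc→T: bottleneck 5. Total 5.
Augment src→valve→link→T: bottleneck 3. Total 8.
No augmenting path remains in the residual graph.

8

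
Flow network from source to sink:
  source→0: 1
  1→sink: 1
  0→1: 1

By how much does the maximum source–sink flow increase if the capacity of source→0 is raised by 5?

0

Original max flow = 1.
Even with extra capacity on source→0, another cut of capacity 1 remains binding.
New max flow = 1. Increase = 0.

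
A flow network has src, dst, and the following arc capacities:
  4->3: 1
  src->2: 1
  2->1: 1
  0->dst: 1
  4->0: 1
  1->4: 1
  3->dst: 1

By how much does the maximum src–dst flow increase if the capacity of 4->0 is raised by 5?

0

Original max flow = 1.
Edge 4->0 does not cross the min cut (source side {src}), so extra capacity there cannot help.
New max flow = 1. Increase = 0.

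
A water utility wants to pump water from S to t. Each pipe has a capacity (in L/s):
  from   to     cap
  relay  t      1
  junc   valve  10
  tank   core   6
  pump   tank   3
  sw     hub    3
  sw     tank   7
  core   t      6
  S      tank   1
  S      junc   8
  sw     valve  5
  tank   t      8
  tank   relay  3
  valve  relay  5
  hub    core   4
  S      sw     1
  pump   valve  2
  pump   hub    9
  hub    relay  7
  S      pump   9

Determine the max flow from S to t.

10

Augment S->tank->t: bottleneck 1. Total 1.
Augment S->pump->tank->t: bottleneck 3. Total 4.
Augment S->sw->tank->t: bottleneck 1. Total 5.
Augment S->junc->valve->relay->t: bottleneck 1. Total 6.
Augment S->pump->hub->core->t: bottleneck 4. Total 10.
No augmenting path remains in the residual graph.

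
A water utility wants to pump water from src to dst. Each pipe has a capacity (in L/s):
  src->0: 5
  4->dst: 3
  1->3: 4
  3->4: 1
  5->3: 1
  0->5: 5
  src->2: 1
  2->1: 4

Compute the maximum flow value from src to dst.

1

Augment src->2->1->3->4->dst: bottleneck 1. Total 1.
No augmenting path remains in the residual graph.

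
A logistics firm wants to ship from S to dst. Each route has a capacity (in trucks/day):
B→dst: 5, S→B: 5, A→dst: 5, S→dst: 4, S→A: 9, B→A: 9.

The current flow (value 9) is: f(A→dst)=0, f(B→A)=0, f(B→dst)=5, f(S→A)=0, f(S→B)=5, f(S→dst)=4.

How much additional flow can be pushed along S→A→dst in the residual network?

5

Residual capacities along the path: S→A: 9, A→dst: 5.
Minimum is 5.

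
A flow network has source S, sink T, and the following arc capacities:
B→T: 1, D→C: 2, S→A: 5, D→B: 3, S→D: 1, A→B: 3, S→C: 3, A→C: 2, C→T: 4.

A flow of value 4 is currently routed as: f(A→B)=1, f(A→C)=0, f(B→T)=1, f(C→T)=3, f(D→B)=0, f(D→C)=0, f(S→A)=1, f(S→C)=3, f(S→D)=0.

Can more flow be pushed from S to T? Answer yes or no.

Residual path S→A→C→T has bottleneck 1 > 0.
Pushing 1 along it raises the flow to 5, so the given flow is not maximum.

Yes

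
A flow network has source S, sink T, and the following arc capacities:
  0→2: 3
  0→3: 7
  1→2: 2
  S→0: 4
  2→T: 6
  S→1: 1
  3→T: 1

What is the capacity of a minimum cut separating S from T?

Max flow = 5 (via 3 augmenting paths).
In the residual at optimum, the set reachable from S is {S}.
Cut edges: S→0 (cap 4), S→1 (cap 1). Sum = 5.

5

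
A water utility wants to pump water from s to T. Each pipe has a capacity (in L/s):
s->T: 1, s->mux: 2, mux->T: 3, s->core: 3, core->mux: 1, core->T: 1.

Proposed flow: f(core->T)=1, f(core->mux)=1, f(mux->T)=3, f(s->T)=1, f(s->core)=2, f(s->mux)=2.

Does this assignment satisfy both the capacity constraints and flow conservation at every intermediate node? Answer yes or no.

Yes

Every edge has 0 ≤ f(e) ≤ cap(e).
At each intermediate node, inflow equals outflow.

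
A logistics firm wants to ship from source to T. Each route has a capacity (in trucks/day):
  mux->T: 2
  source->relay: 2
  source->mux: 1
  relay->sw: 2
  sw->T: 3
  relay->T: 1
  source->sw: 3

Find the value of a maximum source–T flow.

Augment source->mux->T: bottleneck 1. Total 1.
Augment source->relay->T: bottleneck 1. Total 2.
Augment source->sw->T: bottleneck 3. Total 5.
No augmenting path remains in the residual graph.

5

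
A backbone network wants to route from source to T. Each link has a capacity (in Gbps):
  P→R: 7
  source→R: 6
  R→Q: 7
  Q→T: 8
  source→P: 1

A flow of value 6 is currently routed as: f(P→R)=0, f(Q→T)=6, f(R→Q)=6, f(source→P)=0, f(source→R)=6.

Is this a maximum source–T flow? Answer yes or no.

Residual path source→P→R→Q→T has bottleneck 1 > 0.
Pushing 1 along it raises the flow to 7, so the given flow is not maximum.

No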